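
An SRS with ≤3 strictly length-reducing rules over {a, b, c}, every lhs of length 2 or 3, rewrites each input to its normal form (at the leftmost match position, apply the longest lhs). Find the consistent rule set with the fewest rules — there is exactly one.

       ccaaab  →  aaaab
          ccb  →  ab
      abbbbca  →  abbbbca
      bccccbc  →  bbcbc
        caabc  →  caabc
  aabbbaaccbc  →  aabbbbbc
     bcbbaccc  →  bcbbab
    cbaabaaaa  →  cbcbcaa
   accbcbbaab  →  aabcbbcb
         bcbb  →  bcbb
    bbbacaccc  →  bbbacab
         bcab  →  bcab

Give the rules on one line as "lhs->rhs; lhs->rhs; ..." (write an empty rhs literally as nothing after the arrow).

  | ccaaab => aaaab
  | ccb => ab
  | abbbbca
  | bccccbc => bbcbc

baa->bc; cc->a; ccc->b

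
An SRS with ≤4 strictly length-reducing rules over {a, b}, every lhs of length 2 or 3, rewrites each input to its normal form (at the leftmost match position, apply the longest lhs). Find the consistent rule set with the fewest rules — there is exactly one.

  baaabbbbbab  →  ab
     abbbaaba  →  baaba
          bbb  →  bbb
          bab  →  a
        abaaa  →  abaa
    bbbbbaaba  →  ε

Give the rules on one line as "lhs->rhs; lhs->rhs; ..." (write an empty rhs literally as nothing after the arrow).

aaa->aa; abb->; bab->a; bba->

  | baaabbbbbab => baabbbbbab => babbbab => abbab => ab
  | abbbaaba => baaba
  | bbb
  | bab => a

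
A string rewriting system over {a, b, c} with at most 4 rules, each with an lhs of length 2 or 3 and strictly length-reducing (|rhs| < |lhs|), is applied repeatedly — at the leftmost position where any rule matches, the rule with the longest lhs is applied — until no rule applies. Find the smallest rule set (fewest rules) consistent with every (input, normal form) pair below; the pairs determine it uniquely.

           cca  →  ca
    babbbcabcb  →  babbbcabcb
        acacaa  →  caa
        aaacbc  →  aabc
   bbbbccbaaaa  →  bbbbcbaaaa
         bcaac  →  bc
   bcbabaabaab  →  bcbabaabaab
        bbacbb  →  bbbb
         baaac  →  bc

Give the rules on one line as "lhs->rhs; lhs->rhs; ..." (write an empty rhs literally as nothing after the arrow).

  | cca => ca
  | babbbcabcb
  | acacaa => cacaa => ccaa => caa
  | aaacbc => aabc

ac->c; acb->b; cc->c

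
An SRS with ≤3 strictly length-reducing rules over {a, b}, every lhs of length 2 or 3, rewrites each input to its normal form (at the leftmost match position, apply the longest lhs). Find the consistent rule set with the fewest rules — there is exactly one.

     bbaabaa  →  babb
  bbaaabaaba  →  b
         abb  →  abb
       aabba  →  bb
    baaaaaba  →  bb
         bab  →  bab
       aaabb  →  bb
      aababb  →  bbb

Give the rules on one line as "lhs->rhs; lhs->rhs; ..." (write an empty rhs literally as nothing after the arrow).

  | bbaabaa => babaa => babb
  | bbaaabaaba => baabaaba => bbbaaba => bbaba => bba => b
  | abb
  | aabba => bbba => bb

aa->b; aaa->; bba->b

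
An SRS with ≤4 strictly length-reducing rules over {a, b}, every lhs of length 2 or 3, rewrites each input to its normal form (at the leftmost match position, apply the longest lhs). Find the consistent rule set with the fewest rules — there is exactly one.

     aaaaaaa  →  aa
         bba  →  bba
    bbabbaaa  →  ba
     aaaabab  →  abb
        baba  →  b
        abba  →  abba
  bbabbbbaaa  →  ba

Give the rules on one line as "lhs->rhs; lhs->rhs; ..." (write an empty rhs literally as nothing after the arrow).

aaa->ba; aba->b; bab->ab; bbb->a

  | aaaaaaa => baaaaa => bbaaa => bbba => aa
  | bba
  | bbabbaaa => babbaaa => abbaaa => abbba => aaa => ba
  | aaaabab => baabab => babb => abb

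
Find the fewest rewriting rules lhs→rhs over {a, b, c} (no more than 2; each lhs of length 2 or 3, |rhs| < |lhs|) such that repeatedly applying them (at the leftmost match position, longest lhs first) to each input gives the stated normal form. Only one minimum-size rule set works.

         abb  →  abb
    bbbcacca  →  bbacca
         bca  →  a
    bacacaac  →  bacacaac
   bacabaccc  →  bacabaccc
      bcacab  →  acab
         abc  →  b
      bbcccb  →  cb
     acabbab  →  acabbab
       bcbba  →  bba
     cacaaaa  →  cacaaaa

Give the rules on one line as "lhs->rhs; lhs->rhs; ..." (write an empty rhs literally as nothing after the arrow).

  | abb
  | bbbcacca => bbacca
  | bca => a
  | bacacaac

abc->b; bc->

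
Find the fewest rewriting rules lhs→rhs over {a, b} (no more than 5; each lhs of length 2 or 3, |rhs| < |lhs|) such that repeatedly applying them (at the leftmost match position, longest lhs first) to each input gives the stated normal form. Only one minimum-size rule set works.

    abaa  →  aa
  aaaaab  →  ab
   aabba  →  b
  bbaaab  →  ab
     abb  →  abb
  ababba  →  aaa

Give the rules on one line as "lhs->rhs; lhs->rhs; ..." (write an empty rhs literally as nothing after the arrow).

aab->b; ba->; bab->bb; bbb->a

  | abaa => aa
  | aaaaab => aaab => ab
  | aabba => bba => b
  | bbaaab => baab => ab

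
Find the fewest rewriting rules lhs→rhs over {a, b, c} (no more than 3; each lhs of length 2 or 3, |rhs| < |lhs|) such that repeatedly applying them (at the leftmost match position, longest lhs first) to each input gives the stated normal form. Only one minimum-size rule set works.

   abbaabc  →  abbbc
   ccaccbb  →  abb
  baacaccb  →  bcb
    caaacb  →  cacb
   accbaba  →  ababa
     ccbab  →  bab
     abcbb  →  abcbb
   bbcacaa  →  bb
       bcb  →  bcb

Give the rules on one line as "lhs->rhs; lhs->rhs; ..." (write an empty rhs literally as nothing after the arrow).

  | abbaabc => abbbc
  | ccaccbb => accbb => abb
  | baacaccb => bcaccb => bcccb => bcb
  | caaacb => cacb

aa->; bca->bc; cc->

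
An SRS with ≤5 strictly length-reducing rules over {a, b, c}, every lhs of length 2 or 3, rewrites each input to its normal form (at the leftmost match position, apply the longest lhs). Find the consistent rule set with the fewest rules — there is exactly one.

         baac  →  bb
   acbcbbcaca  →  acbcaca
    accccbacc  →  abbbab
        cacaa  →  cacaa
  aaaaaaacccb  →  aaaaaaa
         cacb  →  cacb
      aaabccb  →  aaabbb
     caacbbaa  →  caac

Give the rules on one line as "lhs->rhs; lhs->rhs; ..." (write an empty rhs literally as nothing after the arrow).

  | baac => bcc => bb
  | acbcbbcaca => acbcaca
  | accccbacc => abccbacc => abbbacc => abbbab
  | cacaa

baa->bc; bbc->; bcb->; cc->b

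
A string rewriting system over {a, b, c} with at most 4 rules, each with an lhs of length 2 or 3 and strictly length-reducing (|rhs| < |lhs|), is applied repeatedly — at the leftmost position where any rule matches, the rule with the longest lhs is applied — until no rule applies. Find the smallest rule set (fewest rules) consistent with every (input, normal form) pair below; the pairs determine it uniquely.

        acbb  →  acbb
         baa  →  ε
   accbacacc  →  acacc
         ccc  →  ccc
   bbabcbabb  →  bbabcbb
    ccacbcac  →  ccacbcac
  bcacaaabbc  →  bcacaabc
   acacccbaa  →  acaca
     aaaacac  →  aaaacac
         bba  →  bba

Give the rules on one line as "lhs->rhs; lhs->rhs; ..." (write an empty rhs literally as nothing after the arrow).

  | acbb
  | baa => ε
  | accbacacc => abaacacc => acacc
  | ccc

abb->b; baa->; ccb->ba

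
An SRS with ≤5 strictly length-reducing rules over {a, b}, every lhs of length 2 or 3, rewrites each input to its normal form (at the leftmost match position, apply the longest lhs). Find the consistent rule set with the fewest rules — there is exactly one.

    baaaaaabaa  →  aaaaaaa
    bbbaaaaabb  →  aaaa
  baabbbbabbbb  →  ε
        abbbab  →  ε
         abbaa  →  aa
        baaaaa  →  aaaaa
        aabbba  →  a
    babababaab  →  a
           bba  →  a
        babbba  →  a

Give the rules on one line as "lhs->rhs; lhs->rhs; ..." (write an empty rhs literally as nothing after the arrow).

  | baaaaaabaa => aaaaaabaa => aaaaaaa
  | bbbaaaaabb => baaaaabb => aaaaabb => aaaa
  | baabbbbabbbb => aabbbbabbbb => abbabbbb => abbbb => bb => ε
  | abbbab => bab => ab => ε

ab->; abb->; ba->a; bb->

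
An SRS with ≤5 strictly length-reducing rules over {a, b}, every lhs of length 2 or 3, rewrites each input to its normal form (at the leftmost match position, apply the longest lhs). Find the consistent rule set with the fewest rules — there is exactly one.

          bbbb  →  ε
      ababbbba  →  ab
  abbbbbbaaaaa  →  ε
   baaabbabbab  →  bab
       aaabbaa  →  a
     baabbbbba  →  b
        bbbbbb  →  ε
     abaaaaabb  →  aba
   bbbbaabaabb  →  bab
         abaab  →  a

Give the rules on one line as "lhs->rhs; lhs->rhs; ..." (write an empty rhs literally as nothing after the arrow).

aa->; abb->a; bb->; bba->b

  | bbbb => bb => ε
  | ababbbba => ababba => abaa => ab
  | abbbbbbaaaaa => abbbbaaaaa => abbaaaaa => aaaaaa => aaaa => aa => ε
  | baaabbabbab => babbabbab => baabbab => bbbab => bab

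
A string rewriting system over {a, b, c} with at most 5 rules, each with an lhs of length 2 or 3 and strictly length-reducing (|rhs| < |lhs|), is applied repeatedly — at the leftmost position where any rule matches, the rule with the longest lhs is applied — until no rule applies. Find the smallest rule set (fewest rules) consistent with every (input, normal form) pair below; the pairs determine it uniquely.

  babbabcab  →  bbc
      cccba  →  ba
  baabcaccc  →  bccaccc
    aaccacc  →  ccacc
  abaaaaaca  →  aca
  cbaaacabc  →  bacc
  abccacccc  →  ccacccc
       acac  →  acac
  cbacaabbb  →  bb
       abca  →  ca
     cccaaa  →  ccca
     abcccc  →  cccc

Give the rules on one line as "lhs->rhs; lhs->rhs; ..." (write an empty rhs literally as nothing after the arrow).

aa->; aab->c; ab->; cb->b

  | babbabcab => bbabcab => bbcab => bbc
  | cccba => ccba => cba => ba
  | baabcaccc => bccaccc
  | aaccacc => ccacc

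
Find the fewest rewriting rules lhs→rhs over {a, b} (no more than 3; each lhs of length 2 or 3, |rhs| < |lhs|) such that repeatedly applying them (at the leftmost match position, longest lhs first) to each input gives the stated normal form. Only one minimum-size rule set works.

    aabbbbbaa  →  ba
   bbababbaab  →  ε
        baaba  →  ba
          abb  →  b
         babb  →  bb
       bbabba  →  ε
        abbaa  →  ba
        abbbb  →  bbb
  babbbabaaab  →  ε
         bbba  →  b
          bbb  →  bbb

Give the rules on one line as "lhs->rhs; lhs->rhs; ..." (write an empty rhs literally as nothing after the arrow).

  | aabbbbbaa => abbbbbaa => bbbbaa => bbaba => abba => ba
  | bbababbaab => abbabbaab => babbaab => bbaab => abab => ab => ε
  | baaba => baba => ba
  | abb => b

aa->a; ab->; bba->ab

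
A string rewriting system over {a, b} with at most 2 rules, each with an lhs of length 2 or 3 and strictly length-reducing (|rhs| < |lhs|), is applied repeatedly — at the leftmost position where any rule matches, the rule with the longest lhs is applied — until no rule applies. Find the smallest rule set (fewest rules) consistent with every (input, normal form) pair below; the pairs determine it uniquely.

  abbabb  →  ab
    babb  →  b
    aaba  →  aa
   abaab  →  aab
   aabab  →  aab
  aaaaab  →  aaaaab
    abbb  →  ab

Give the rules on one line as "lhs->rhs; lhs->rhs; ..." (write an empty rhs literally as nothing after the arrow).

ba->; bb->b

  | abbabb => ababb => abb => ab
  | babb => bb => b
  | aaba => aa
  | abaab => aab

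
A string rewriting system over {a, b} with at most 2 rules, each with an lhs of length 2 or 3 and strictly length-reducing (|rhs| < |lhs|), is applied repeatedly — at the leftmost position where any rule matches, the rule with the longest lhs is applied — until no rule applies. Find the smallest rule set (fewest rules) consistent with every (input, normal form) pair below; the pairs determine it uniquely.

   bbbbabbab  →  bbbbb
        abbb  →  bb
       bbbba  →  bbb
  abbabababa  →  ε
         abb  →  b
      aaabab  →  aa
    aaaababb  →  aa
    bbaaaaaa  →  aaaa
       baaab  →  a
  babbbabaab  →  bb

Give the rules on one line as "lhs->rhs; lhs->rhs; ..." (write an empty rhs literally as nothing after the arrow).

ab->; ba->

  | bbbbabbab => bbbbbab => bbbbb
  | abbb => bb
  | bbbba => bbb
  | abbabababa => babababa => bababa => baba => ba => ε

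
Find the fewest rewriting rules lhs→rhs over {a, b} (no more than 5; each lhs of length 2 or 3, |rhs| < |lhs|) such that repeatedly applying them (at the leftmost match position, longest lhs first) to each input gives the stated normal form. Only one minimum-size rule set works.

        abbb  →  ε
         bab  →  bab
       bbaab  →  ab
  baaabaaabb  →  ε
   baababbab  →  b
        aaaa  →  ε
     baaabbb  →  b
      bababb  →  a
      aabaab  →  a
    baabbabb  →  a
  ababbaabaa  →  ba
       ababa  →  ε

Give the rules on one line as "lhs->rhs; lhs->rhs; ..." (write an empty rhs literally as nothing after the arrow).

  | abbb => abb => aa => ε
  | bab
  | bbaab => aaab => ab
  | baaabaaabb => babaaabb => bbaabb => aaabb => abb => aa => ε

aa->; aba->b; bb->a; bbb->bb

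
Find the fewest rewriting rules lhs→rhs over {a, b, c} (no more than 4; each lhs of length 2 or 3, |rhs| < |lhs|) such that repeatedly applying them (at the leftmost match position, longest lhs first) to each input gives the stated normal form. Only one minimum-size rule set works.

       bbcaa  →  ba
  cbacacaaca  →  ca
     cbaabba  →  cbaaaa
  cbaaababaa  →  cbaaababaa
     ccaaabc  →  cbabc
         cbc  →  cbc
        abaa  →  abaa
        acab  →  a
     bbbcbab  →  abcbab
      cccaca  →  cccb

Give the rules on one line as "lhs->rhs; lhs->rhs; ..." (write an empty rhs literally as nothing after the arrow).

aca->b; bb->a; caa->b

  | bbcaa => acaa => ba
  | cbacacaaca => cbbcaaca => cacaaca => cbaca => cbb => ca
  | cbaabba => cbaaaa
  | cbaaababaa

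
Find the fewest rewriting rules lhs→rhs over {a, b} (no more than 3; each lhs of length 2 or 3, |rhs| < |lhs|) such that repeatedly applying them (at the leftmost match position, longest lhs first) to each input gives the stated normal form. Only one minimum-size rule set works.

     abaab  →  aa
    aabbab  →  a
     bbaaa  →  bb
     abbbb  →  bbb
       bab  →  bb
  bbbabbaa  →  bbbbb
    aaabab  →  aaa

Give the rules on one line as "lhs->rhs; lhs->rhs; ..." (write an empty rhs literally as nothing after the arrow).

  | abaab => aaab => aa
  | aabbab => abab => aab => a
  | bbaaa => bbaa => bba => bb
  | abbbb => bbb

ab->; aba->aa; ba->b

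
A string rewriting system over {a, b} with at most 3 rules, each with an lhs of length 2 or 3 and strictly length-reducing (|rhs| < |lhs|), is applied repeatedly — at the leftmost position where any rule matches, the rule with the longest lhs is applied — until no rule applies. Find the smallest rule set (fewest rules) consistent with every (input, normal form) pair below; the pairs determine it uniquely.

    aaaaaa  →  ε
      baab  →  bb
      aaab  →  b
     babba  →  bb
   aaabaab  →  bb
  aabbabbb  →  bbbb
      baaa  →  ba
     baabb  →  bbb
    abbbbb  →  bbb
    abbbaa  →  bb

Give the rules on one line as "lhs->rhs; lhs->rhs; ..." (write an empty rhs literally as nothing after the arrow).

aa->; ab->b; abb->ba

  | aaaaaa => aaaa => aa => ε
  | baab => bb
  | aaab => ab => b
  | babba => bbaa => bb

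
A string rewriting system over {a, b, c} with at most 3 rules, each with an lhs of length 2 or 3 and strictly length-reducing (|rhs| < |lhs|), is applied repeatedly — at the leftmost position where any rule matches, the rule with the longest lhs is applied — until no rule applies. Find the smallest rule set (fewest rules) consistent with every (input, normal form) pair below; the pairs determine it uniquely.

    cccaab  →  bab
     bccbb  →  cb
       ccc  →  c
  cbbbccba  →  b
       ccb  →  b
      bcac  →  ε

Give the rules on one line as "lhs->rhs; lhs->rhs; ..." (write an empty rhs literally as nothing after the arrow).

  | cccaab => caab => bab
  | bccbb => bbb => cb
  | ccc => c
  | cbbbccba => ccbccba => bccba => bba => ca => b

bb->c; ca->b; cc->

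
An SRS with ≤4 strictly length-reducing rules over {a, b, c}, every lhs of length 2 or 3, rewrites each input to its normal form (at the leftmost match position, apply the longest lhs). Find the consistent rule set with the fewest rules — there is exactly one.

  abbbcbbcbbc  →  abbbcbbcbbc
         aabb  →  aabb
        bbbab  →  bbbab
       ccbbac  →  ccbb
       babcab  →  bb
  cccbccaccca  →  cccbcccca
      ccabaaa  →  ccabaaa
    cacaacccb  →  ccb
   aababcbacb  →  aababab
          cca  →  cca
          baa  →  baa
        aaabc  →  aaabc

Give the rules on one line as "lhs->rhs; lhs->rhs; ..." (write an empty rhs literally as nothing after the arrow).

ac->; bca->c; cba->aa

  | abbbcbbcbbc
  | aabb
  | bbbab
  | ccbbac => ccbb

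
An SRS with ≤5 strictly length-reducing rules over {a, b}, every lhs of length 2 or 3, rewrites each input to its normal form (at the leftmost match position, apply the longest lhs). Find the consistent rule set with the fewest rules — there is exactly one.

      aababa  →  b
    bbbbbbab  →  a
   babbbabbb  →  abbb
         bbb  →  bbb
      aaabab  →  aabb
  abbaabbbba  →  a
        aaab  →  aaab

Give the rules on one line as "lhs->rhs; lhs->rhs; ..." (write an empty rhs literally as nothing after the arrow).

  | aababa => abba => aba => b
  | bbbbbbab => bbbbbba => bbbbba => bbbba => bbba => bba => ba => a
  | babbbabbb => babbabbb => bababbb => baabbb => abbb
  | bbb

aba->b; ba->a; baa->a; bab->ba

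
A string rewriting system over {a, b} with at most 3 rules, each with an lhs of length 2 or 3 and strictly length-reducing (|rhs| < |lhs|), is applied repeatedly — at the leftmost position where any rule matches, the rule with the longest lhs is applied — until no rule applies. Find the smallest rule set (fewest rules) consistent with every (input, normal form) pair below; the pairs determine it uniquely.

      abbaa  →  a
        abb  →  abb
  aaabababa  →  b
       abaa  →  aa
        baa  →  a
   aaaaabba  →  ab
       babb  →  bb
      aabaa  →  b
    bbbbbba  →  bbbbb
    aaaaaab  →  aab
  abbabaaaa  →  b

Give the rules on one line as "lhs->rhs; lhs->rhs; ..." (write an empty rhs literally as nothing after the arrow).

aaa->b; ba->

  | abbaa => aba => a
  | abb
  | aaabababa => bbababa => bbaba => bba => b
  | abaa => aa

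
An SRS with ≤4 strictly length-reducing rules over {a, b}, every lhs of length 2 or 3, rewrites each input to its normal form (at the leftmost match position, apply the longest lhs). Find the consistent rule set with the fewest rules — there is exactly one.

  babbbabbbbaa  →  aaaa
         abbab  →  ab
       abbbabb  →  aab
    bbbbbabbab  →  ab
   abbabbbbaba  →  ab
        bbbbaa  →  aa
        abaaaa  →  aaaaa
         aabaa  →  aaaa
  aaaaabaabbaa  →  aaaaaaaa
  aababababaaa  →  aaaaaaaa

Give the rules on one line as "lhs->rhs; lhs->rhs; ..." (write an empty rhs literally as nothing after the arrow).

  | babbbabbbbaa => abbbabbbbaa => aabbbbaa => aabaa => aaaa
  | abbab => abb => ab
  | abbbabb => aabb => aab
  | bbbbbabbab => bbabbab => bbbab => ab

ba->a; bb->b; bba->b; bbb->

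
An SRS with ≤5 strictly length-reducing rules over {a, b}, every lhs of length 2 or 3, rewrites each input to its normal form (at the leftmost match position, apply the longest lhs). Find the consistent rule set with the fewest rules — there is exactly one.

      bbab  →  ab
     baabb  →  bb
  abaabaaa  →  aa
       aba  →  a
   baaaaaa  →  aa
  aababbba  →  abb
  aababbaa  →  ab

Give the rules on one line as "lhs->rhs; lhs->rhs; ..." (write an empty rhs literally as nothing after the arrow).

aaa->a; ba->; baa->; bab->ab

  | bbab => bab => ab
  | baabb => bb
  | abaabaaa => abaaa => aa
  | aba => a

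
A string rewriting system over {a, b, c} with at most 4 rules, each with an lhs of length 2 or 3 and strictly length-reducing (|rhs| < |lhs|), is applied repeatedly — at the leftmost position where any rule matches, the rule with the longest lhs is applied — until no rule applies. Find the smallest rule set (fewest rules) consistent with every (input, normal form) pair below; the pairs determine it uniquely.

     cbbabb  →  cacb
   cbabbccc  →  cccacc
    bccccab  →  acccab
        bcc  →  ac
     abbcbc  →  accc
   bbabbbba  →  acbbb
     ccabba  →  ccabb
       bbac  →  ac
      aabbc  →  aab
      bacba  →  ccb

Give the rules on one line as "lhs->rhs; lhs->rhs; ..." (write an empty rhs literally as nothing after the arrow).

  | cbbabb => cbccb => cacb
  | cbabbccc => cccbccc => cccacc
  | bccccab => acccab
  | bcc => ac

ba->b; bab->cc; bac->cc; bc->a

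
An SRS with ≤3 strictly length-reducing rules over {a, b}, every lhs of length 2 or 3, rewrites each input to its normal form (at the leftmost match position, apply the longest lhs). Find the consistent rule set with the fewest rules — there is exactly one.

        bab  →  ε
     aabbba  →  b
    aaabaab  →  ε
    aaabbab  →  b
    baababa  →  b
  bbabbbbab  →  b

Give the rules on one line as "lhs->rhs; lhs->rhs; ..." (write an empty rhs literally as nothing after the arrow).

  | bab => bb => ε
  | aabbba => abbba => bbba => ba => b
  | aaabaab => aabaab => abaab => baab => bab => bb => ε
  | aaabbab => aabbab => abbab => bbab => ab => b

ab->b; ba->b; bb->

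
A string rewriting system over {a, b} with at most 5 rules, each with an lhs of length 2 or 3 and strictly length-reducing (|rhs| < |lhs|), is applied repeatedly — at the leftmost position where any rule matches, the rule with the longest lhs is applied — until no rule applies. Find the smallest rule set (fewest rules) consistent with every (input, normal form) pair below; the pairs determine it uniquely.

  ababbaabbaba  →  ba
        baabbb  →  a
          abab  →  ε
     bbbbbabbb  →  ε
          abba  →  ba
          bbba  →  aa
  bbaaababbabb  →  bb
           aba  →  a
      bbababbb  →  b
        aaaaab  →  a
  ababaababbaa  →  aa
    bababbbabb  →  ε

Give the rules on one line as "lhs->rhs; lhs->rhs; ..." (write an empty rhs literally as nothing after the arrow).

  | ababbaabbaba => abbaabbaba => baabbaba => bababa => aaaba => abba => ba
  | baabbb => babb => aab => a
  | abab => ab => ε
  | bbbbbabbb => abbabbb => babbb => aabb => ab => ε

aaa->ab; ab->; bab->aa; bbb->a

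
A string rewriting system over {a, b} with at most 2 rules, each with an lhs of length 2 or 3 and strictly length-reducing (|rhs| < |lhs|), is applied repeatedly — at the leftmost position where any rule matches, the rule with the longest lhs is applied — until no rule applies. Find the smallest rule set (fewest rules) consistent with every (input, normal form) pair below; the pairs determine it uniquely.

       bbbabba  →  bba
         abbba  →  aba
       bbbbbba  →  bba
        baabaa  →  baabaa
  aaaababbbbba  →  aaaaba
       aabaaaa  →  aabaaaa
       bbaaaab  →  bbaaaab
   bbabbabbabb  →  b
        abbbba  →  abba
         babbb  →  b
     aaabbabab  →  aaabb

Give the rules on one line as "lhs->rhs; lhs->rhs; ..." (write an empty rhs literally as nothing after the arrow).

bab->b; bbb->b

  | bbbabba => babba => bba
  | abbba => aba
  | bbbbbba => bbbba => bba
  | baabaa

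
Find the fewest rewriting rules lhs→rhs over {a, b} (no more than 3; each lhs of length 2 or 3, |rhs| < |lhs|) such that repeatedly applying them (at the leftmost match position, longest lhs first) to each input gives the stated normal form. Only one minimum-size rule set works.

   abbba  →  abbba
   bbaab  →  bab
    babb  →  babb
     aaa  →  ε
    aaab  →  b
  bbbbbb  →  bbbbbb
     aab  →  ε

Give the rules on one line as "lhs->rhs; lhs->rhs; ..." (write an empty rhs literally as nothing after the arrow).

  | abbba
  | bbaab => bab
  | babb
  | aaa => ε

aaa->; aab->; baa->a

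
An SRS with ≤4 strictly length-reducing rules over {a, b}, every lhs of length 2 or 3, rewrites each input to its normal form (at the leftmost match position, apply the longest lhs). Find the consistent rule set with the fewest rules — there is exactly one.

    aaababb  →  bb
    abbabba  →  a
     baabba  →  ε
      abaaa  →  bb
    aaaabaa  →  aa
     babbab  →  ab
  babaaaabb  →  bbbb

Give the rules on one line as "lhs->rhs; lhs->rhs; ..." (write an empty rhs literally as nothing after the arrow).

aaa->bb; abb->b; ba->; bba->a

  | aaababb => bbbabb => babb => bb
  | abbabba => babba => bba => a
  | baabba => abba => ba => ε
  | abaaa => aaa => bb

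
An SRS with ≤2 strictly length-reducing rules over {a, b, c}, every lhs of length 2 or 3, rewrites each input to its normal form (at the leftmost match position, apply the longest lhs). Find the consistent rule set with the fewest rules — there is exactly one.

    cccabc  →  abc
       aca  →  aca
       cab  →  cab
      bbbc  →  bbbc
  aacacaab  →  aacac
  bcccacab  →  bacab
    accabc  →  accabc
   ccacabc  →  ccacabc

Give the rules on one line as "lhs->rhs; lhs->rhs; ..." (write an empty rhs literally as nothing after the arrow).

aab->; ccc->

  | cccabc => abc
  | aca
  | cab
  | bbbc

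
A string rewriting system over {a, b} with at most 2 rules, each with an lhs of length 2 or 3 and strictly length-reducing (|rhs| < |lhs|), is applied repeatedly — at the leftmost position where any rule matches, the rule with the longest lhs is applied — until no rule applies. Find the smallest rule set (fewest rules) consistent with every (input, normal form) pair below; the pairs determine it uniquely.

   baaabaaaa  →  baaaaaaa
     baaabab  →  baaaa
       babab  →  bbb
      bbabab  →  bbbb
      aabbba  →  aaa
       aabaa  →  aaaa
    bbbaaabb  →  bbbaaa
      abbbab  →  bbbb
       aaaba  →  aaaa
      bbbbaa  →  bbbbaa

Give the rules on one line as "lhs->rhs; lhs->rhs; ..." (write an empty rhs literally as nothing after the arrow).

  | baaabaaaa => baaaaaaa
  | baaabab => baaaab => baaaa
  | babab => bbab => bbb
  | bbabab => bbbab => bbbb

aab->aa; ab->b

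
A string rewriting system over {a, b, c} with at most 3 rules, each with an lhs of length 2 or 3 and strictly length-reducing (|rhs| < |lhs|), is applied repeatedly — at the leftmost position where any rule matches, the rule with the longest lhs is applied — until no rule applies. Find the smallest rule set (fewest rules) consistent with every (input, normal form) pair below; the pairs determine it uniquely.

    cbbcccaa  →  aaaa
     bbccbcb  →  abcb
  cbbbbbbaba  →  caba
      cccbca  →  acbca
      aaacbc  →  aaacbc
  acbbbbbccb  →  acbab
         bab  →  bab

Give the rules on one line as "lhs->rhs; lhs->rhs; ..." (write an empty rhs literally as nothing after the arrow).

  | cbbcccaa => ccccaa => accaa => aaaa
  | bbccbcb => ccbcb => abcb
  | cbbbbbbaba => cbbbbaba => cbbaba => caba
  | cccbca => acbca

bb->; cc->a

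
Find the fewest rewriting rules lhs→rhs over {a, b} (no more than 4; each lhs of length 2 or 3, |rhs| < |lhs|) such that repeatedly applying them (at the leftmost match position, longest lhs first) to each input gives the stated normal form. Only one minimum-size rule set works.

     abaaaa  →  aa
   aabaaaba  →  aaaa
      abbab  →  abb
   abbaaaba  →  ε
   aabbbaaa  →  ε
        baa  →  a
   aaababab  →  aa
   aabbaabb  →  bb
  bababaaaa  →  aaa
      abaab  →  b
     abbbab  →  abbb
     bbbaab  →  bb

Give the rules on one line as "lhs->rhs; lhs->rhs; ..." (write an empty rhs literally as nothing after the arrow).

aab->a; aba->b; ba->

  | abaaaa => baaa => aa
  | aabaaaba => aaaaba => aaaa
  | abbab => abb
  | abbaaaba => abaaba => baba => ba => ε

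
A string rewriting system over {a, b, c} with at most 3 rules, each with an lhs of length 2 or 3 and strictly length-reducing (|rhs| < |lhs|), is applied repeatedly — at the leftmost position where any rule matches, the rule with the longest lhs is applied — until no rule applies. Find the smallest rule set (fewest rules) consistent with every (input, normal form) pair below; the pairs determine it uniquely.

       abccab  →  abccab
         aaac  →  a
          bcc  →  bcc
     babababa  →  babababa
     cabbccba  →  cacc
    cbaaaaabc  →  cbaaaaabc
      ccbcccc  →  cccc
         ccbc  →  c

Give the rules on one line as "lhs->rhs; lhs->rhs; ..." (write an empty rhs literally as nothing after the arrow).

  | abccab
  | aaac => a
  | bcc
  | babababa

aac->; bba->cc; ccb->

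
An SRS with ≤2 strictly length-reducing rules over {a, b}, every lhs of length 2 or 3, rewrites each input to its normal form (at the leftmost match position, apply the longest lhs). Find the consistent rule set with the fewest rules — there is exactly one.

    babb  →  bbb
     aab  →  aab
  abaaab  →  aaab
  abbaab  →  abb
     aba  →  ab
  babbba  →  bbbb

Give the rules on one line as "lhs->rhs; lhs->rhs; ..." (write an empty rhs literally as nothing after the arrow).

ba->b; baa->a

  | babb => bbb
  | aab
  | abaaab => aaab
  | abbaab => abab => abb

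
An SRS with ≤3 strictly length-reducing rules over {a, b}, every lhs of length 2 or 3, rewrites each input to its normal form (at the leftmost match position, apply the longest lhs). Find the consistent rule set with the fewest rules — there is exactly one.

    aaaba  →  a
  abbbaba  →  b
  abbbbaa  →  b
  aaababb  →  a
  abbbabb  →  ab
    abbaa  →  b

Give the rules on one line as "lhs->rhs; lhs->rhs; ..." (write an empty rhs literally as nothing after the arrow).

  | aaaba => baba => bba => a
  | abbbaba => ababa => abba => aa => b
  | abbbbaa => abbaa => aaa => ba => b
  | aaababb => bababb => bbabb => abb => a

aa->b; ba->b; bb->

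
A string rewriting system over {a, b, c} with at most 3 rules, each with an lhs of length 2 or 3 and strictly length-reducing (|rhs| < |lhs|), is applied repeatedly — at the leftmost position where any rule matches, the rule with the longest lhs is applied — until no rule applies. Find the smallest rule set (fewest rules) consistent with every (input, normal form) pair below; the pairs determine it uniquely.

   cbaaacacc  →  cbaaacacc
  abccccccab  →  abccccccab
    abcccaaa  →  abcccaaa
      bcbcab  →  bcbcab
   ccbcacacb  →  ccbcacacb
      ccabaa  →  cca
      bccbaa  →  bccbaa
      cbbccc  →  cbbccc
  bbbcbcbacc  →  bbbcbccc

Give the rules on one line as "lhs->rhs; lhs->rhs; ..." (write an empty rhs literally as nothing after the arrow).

  | cbaaacacc
  | abccccccab
  | abcccaaa
  | bcbcab

aba->; bac->c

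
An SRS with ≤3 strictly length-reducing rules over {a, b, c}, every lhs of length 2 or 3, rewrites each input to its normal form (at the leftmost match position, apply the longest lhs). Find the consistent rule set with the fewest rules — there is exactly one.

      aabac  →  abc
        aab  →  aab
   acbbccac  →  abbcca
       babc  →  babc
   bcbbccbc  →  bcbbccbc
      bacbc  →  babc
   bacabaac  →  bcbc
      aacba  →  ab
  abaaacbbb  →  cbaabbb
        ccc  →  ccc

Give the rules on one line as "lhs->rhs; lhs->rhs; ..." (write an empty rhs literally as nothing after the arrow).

  | aabac => acbc => abc
  | aab
  | acbbccac => abbccac => abbcca
  | babc

aba->cb; ac->a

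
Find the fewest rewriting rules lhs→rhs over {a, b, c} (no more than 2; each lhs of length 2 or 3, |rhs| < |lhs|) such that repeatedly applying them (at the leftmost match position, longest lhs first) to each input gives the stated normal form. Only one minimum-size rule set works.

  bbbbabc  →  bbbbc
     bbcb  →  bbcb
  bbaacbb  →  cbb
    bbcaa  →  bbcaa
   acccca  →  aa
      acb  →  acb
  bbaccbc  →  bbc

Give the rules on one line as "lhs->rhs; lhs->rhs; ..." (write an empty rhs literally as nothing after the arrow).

  | bbbbabc => bbbbc
  | bbcb
  | bbaacbb => bacbb => cbb
  | bbcaa

ba->; cc->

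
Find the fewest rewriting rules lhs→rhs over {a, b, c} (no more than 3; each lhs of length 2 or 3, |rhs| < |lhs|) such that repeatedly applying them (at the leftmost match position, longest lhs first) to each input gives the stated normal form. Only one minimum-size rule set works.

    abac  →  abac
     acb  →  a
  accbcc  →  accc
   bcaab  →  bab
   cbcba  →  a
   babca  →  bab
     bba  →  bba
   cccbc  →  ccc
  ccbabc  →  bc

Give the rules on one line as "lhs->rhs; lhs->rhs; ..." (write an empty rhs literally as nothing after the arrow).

ca->; cb->

  | abac
  | acb => a
  | accbcc => accc
  | bcaab => bab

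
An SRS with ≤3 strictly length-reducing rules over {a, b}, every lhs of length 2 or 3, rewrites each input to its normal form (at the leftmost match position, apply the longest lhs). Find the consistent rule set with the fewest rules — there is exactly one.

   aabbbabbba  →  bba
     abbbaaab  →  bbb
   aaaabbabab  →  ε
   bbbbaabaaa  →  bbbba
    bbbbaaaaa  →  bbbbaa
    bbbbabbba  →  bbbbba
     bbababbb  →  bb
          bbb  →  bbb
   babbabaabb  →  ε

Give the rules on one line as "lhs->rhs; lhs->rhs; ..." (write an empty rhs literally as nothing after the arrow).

  | aabbbabbba => abbabbba => babbba => bba
  | abbbaaab => bbaaab => bbb
  | aaaabbabab => abbabab => babab => ab => ε
  | bbbbaabaaa => bbbbaaaa => bbbba

aaa->; ab->; bab->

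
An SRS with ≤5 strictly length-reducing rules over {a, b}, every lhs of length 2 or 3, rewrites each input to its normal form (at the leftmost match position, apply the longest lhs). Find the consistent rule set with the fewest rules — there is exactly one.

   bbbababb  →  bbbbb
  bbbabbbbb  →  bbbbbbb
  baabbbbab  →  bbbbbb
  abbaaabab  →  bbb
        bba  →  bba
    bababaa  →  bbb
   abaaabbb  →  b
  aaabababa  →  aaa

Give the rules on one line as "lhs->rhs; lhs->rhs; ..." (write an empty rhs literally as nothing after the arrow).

aab->a; ab->; aba->; baa->bb

  | bbbababb => bbbbb
  | bbbabbbbb => bbbbbbb
  | baabbbbab => bbbbbbab => bbbbbb
  | abbaaabab => baaabab => bbabab => bbb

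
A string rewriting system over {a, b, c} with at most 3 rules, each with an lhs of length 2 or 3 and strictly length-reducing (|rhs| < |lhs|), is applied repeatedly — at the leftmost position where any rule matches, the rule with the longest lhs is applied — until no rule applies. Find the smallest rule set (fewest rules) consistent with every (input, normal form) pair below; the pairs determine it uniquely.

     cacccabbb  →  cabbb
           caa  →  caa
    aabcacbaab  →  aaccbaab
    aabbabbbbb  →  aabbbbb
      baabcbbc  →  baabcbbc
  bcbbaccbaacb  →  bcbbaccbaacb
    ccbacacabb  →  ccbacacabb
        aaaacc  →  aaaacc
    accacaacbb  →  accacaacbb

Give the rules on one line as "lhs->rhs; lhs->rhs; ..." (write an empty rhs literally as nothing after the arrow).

bab->; bca->c; ccc->bb

  | cacccabbb => cabbabbb => cabbb
  | caa
  | aabcacbaab => aaccbaab
  | aabbabbbbb => aabbbbb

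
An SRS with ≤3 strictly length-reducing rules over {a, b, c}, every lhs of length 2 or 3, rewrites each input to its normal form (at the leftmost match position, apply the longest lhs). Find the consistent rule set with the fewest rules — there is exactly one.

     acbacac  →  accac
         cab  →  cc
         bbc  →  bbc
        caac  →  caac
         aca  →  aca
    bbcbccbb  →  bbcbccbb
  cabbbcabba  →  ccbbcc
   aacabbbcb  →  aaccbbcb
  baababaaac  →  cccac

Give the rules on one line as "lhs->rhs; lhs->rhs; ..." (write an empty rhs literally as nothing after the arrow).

aaa->ca; ab->c; ba->

  | acbacac => accac
  | cab => cc
  | bbc
  | caac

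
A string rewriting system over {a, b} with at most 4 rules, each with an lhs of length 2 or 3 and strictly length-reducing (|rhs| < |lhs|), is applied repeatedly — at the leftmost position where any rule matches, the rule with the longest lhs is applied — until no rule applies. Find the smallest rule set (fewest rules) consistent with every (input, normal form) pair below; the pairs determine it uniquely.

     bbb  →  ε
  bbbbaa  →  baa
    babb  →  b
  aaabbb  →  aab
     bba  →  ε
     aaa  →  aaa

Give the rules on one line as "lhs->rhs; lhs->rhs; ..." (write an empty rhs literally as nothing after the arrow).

  | bbb => ε
  | bbbbaa => baa
  | babb => b
  | aaabbb => aab

abb->; bba->; bbb->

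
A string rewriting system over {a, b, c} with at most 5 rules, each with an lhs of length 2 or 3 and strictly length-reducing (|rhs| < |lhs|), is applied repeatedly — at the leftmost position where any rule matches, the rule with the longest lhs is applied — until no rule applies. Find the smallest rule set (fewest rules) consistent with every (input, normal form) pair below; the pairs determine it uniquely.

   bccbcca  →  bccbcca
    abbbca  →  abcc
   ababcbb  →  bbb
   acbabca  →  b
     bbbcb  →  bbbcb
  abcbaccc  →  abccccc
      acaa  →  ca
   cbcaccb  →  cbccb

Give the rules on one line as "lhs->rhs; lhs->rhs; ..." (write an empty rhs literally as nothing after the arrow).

  | bccbcca
  | abbbca => abbac => abcc
  | ababcbb => acbb => bbb
  | acbabca => bbabca => bca => ac => b

ac->b; ba->c; bab->; bca->ac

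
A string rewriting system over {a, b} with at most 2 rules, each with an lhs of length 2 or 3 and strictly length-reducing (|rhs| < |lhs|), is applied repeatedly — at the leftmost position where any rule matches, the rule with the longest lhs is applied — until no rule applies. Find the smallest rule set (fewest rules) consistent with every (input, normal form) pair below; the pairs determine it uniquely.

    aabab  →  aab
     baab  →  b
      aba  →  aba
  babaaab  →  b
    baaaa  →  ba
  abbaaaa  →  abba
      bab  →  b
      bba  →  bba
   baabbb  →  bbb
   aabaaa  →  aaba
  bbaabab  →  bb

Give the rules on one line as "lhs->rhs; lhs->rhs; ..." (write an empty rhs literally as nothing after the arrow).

  | aabab => aab
  | baab => bab => b
  | aba
  | babaaab => baaab => baab => bab => b

baa->ba; bab->b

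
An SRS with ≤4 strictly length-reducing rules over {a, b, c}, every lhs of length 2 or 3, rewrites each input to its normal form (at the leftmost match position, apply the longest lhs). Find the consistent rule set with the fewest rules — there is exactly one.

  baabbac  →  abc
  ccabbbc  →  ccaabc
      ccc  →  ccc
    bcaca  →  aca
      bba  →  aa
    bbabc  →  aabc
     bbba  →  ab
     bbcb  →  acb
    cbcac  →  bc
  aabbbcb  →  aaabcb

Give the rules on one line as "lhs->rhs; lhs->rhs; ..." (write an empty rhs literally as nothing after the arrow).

  | baabbac => babbac => bbbac => abac => abc
  | ccabbbc => ccaabc
  | ccc
  | bcaca => bbca => aca

ba->b; bb->a; cac->bc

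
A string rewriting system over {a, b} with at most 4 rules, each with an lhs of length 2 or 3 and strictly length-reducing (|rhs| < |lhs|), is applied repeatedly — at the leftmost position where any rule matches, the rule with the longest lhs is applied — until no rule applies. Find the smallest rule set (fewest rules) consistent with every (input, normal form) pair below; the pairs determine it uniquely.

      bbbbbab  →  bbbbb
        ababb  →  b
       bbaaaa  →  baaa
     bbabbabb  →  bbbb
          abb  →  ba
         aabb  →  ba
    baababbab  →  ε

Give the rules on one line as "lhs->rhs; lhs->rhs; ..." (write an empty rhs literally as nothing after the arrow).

  | bbbbbab => bbbbb
  | ababb => babb => b
  | bbaaaa => baaa
  | bbabbabb => bbbabb => bbbb

ab->b; abb->ba; bab->; bba->b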